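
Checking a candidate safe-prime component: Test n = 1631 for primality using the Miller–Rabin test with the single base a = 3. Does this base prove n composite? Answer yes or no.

n − 1 = 1630 = 2^1 · 815, so s = 1 and d = 815.
x_0 = 3^815 mod 1631 = 439.
x_0 ∉ {1, 1630} and s = 1, so 3 is a Miller–Rabin witness and 1631 is composite.

yes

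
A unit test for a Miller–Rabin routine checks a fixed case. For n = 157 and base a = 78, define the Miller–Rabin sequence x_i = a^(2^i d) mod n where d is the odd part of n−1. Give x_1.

n − 1 = 156 = 2^2 · 39, so s = 2 and d = 39.
Repeated squaring mod 157: 78^1 ≡ 78, 78^2 ≡ 118, 78^4 ≡ 108, 78^8 ≡ 46, 78^16 ≡ 75, 78^32 ≡ 130.
39 = 32 + 4 + 2 + 1, so 78^39 ≡ 130·108·118·78 ≡ 129 (mod 157).
x_0 = 129.
x_1 = 129^2 mod 157 = 156.

156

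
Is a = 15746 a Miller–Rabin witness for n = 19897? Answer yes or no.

no

n − 1 = 19896 = 2^3 · 2487, so s = 3 and d = 2487.
x_0 = 15746^2487 mod 19897 = 4151.
x_0 is neither 1 nor 19896, so continue squaring.
x_1 = 4151^2 mod 19897 = 19896.
x_1 ≡ −1, so 15746 is not a witness.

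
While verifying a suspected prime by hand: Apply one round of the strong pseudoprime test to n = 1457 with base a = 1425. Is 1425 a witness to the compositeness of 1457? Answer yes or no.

n − 1 = 1456 = 2^4 · 91, so s = 4 and d = 91.
Repeated squaring mod 1457: 1425^1 ≡ 1425, 1425^2 ≡ 1024, 1425^4 ≡ 993, 1425^8 ≡ 1117, 1425^16 ≡ 497, 1425^32 ≡ 776, 1425^64 ≡ 435.
91 = 64 + 16 + 8 + 2 + 1, so 1425^91 ≡ 435·497·1117·1024·1425 ≡ 774 (mod 1457).
x_0 = 1425^91 mod 1457 = 774.
x_0 is neither 1 nor 1456, so continue squaring.
x_1 = 774^2 mod 1457 = 249.
x_2 = 249^2 mod 1457 = 807.
x_3 = 807^2 mod 1457 = 1427.
Reached i = s−1 = 3 without hitting −1: 1425 is a Miller–Rabin witness and 1457 is composite.

yes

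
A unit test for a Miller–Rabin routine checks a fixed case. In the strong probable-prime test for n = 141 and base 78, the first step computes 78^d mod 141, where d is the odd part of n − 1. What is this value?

n − 1 = 140 = 2^2 · 35, so s = 2 and d = 35.
78^35 mod 141 = 90.

90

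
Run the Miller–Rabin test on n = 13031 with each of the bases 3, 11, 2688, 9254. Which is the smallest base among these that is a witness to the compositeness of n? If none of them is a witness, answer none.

n − 1 = 13030 = 2^1 · 6515, so s = 1 and d = 6515.
Base 3: x_0 = 3^6515 mod 13031 = 9254. x_0 ∉ {1, 13030} and s = 1, so 3 is a Miller–Rabin witness and 13031 is composite.
Base 11: x_0 = 11^6515 mod 13031 = 2319. x_0 ∉ {1, 13030} and s = 1, so 11 is a Miller–Rabin witness and 13031 is composite.
Base 2688: x_0 = 2688^6515 mod 13031 = 12607. x_0 ∉ {1, 13030} and s = 1, so 2688 is a Miller–Rabin witness and 13031 is composite.
Base 9254: x_0 = 9254^6515 mod 13031 = 9810. x_0 ∉ {1, 13030} and s = 1, so 9254 is a Miller–Rabin witness and 13031 is composite.
The smallest witness among the given bases is 3.

3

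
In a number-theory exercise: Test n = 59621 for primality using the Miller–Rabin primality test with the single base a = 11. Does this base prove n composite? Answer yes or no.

no

n − 1 = 59620 = 2^2 · 14905, so s = 2 and d = 14905.
x_0 = 11^14905 mod 59621 = 1.
x_0 = 1, so 11 is not a witness.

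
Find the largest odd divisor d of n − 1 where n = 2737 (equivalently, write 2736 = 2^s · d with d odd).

Halving: 2736 → 1368 → 684 → 342 → 171; 171 is odd.
So 2736 = 2^4 · 171.

171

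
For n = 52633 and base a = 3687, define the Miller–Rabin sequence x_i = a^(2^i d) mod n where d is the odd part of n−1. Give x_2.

1

n − 1 = 52632 = 2^3 · 6579, so s = 3 and d = 6579.
x_0 = 3687^6579 mod 52633 = 37596.
x_1 = 37596^2 mod 52633 = 1.
x_2 = 1^2 mod 52633 = 1.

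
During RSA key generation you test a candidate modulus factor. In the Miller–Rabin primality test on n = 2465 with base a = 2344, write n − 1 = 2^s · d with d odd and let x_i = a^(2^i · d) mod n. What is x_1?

n − 1 = 2464 = 2^5 · 77, so s = 5 and d = 77.
x_0 = 2344^77 mod 2465 = 784.
x_1 = 784^2 mod 2465 = 871.

871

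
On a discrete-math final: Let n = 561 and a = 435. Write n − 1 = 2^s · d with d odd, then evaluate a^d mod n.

n − 1 = 560 = 2^4 · 35, so s = 4 and d = 35.
By repeated squaring, 435^35 ≡ 252 (mod 561).

252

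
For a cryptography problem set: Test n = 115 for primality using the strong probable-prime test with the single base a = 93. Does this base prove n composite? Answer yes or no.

yes

n − 1 = 114 = 2^1 · 57, so s = 1 and d = 57.
x_0 = 93^57 mod 115 = 93.
x_0 ∉ {1, 114} and s = 1, so 93 is a Miller–Rabin witness and 115 is composite.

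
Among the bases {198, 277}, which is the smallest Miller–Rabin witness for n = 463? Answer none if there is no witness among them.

n − 1 = 462 = 2^1 · 231, so s = 1 and d = 231.
Base 198: x_0 = 198^231 mod 463 = 462. x_0 = 462 ≡ −1, so 198 is not a witness.
Base 277: x_0 = 277^231 mod 463 = 1. x_0 = 1, so 277 is not a witness.
No listed base is a witness for 463.

none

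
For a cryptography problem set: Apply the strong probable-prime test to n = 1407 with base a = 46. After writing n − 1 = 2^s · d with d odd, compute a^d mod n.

949

n − 1 = 1406 = 2^1 · 703, so s = 1 and d = 703.
46^703 mod 1407 = 949.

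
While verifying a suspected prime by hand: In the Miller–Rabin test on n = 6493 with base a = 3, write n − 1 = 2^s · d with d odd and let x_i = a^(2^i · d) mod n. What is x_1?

n − 1 = 6492 = 2^2 · 1623, so s = 2 and d = 1623.
x_0 = 3^1623 mod 6493 = 6409.
x_1 = 6409^2 mod 6493 = 563.

563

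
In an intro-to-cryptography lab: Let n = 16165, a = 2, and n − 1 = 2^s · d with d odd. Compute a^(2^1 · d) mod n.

2004

n − 1 = 16164 = 2^2 · 4041, so s = 2 and d = 4041.
x_0 = 2^4041 mod 16165 = 8817.
x_1 = 8817^2 mod 16165 = 2004.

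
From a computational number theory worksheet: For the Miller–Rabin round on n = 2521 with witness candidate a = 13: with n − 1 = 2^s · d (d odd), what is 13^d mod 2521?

1

n − 1 = 2520 = 2^3 · 315, so s = 3 and d = 315.
13^315 mod 2521 = 1.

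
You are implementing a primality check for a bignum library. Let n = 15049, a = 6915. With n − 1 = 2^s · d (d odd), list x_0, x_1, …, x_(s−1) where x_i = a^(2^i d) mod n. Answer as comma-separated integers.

n − 1 = 15048 = 2^3 · 1881, so s = 3 and d = 1881.
x_0 = 6915^1881 mod 15049 = 4924.
x_1 = 4924^2 mod 15049 = 1837.
x_2 = 1837^2 mod 15049 = 3593.

4924, 1837, 3593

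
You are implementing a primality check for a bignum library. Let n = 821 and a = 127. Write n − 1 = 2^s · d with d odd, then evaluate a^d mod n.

n − 1 = 820 = 2^2 · 205, so s = 2 and d = 205.
Repeated squaring mod 821: 127^1 ≡ 127, 127^2 ≡ 530, 127^4 ≡ 118, 127^8 ≡ 788, 127^16 ≡ 268, 127^32 ≡ 397, 127^64 ≡ 798, 127^128 ≡ 529.
205 = 128 + 64 + 8 + 4 + 1, so 127^205 ≡ 529·798·788·118·127 ≡ 526 (mod 821).

526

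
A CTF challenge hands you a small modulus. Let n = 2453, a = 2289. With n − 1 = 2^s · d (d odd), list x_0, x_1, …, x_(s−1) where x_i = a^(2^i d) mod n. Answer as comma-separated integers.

1233, 1882

n − 1 = 2452 = 2^2 · 613, so s = 2 and d = 613.
x_0 = 2289^613 mod 2453 = 1233.
x_1 = 1233^2 mod 2453 = 1882.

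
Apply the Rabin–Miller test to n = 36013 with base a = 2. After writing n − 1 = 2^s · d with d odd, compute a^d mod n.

n − 1 = 36012 = 2^2 · 9003, so s = 2 and d = 9003.
2^9003 mod 36013 = 25396.

25396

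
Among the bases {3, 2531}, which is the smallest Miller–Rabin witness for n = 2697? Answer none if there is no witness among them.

n − 1 = 2696 = 2^3 · 337, so s = 3 and d = 337.
Base 3: x_0 = 3^337 mod 2697 = 699. x_0 is neither 1 nor 2696, so continue squaring. x_1 = 699^2 mod 2697 = 444. x_2 = 444^2 mod 2697 = 255. Reached i = s−1 = 2 without hitting −1: 3 is a Miller–Rabin witness and 2697 is composite.
Base 2531: x_0 = 2531^337 mod 2697 = 1661. x_0 is neither 1 nor 2696, so continue squaring. x_1 = 1661^2 mod 2697 = 2587. x_2 = 2587^2 mod 2697 = 1312. Reached i = s−1 = 2 without hitting −1: 2531 is a Miller–Rabin witness and 2697 is composite.
The smallest witness among the given bases is 3.

3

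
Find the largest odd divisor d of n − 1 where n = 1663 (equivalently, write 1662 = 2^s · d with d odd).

Halving: 1662 → 831; 831 is odd.
So 1662 = 2^1 · 831.

831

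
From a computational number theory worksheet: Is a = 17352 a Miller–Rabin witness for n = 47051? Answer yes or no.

no

n − 1 = 47050 = 2^1 · 23525, so s = 1 and d = 23525.
Repeated squaring mod 47051: 17352^1 ≡ 17352, 17352^2 ≡ 12555, 17352^4 ≡ 7175, 17352^8 ≡ 6831, 17352^16 ≡ 35020, 17352^32 ≡ 16085, 17352^64 ≡ 40827, 17352^128 ≡ 15203, 17352^256 ≡ 16697, 17352^512 ≡ 12634, 17352^1024 ≡ 20964, 17352^2048 ≡ 32956, 17352^4096 ≡ 19703, 17352^8192 ≡ 37459, 17352^16384 ≡ 21759.
23525 = 16384 + 4096 + 2048 + 512 + 256 + 128 + 64 + 32 + 4 + 1, so 17352^23525 ≡ 21759·19703·32956·12634·16697·15203·40827·16085·7175·17352 ≡ 1 (mod 47051).
x_0 = 17352^23525 mod 47051 = 1.
x_0 = 1, so 17352 is not a witness.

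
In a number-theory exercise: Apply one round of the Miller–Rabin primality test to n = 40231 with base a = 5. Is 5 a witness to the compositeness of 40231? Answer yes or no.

n − 1 = 40230 = 2^1 · 20115, so s = 1 and d = 20115.
x_0 = 5^20115 mod 40231 = 1.
x_0 = 1, so 5 is not a witness.

no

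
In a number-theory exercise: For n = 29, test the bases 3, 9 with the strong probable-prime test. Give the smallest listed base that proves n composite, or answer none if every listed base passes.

n − 1 = 28 = 2^2 · 7, so s = 2 and d = 7.
Base 3: x_0 = 3^7 mod 29 = 12. x_0 is neither 1 nor 28, so continue squaring. x_1 = 12^2 mod 29 = 28. x_1 ≡ −1, so 3 is not a witness.
Base 9: x_0 = 9^7 mod 29 = 28. x_0 = 28 ≡ −1, so 9 is not a witness.
No listed base is a witness for 29.

none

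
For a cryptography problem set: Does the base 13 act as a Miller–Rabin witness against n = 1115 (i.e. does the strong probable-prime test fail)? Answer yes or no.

yes

n − 1 = 1114 = 2^1 · 557, so s = 1 and d = 557.
x_0 = 13^557 mod 1115 = 723.
x_0 ∉ {1, 1114} and s = 1, so 13 is a Miller–Rabin witness and 1115 is composite.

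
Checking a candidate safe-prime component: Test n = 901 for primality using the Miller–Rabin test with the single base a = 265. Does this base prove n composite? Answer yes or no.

yes

n − 1 = 900 = 2^2 · 225, so s = 2 and d = 225.
x_0 = 265^225 mod 901 = 265.
x_0 is neither 1 nor 900, so continue squaring.
x_1 = 265^2 mod 901 = 848.
Reached i = s−1 = 1 without hitting −1: 265 is a Miller–Rabin witness and 901 is composite.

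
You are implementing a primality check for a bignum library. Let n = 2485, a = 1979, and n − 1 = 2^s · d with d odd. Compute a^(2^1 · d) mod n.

n − 1 = 2484 = 2^2 · 621, so s = 2 and d = 621.
Repeated squaring mod 2485: 1979^1 ≡ 1979, 1979^2 ≡ 81, 1979^4 ≡ 1591, 1979^8 ≡ 1551, 1979^16 ≡ 121, 1979^32 ≡ 2216, 1979^64 ≡ 296, 1979^128 ≡ 641, 1979^256 ≡ 856, 1979^512 ≡ 2146.
621 = 512 + 64 + 32 + 8 + 4 + 1, so 1979^621 ≡ 2146·296·2216·1551·1591·1979 ≡ 104 (mod 2485).
x_0 = 104.
x_1 = 104^2 mod 2485 = 876.

876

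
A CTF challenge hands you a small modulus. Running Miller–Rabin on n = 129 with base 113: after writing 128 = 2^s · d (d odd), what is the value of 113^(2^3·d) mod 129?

16

n − 1 = 128 = 2^7 · 1, so s = 7 and d = 1.
x_0 = 113^1 mod 129 = 113.
x_1 = 113^2 mod 129 = 127.
x_2 = 127^2 mod 129 = 4.
x_3 = 4^2 mod 129 = 16.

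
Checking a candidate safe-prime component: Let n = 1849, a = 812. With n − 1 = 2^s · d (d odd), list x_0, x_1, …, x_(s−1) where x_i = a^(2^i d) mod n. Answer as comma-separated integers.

1033, 216, 431

n − 1 = 1848 = 2^3 · 231, so s = 3 and d = 231.
x_0 = 812^231 mod 1849 = 1033.
x_1 = 1033^2 mod 1849 = 216.
x_2 = 216^2 mod 1849 = 431.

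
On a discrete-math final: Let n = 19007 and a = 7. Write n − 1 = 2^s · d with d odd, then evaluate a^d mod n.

3597

n − 1 = 19006 = 2^1 · 9503, so s = 1 and d = 9503.
By repeated squaring, 7^9503 ≡ 3597 (mod 19007).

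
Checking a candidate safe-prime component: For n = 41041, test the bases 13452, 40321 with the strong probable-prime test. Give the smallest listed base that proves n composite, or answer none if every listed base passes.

40321

n − 1 = 41040 = 2^4 · 2565, so s = 4 and d = 2565.
Base 13452: x_0 = 13452^2565 mod 41041 = 41040. x_0 = 41040 ≡ −1, so 13452 is not a witness.
Base 40321: x_0 = 40321^2565 mod 41041 = 5741. x_0 is neither 1 nor 41040, so continue squaring. x_1 = 5741^2 mod 41041 = 3158. x_2 = 3158^2 mod 41041 = 1. x_2 = 1 but x_1 ≠ ±1, a nontrivial square root of 1 — 40321 is a witness and 41041 is composite.
The smallest witness among the given bases is 40321.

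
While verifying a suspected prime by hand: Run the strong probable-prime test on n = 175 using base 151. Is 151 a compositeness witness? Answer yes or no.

n − 1 = 174 = 2^1 · 87, so s = 1 and d = 87.
x_0 = 151^87 mod 175 = 1.
x_0 = 1, so 151 is not a witness.

no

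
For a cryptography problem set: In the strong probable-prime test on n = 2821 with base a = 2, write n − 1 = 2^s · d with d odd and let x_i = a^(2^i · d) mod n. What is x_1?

1520

n − 1 = 2820 = 2^2 · 705, so s = 2 and d = 705.
x_0 = 2^705 mod 2821 = 2605.
x_1 = 2605^2 mod 2821 = 1520.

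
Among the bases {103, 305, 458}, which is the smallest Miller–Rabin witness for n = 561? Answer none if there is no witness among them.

none

n − 1 = 560 = 2^4 · 35, so s = 4 and d = 35.
Base 103: x_0 = 103^35 mod 561 = 1. x_0 = 1, so 103 is not a witness.
Base 305: x_0 = 305^35 mod 561 = 560. x_0 = 560 ≡ −1, so 305 is not a witness.
Base 458: x_0 = 458^35 mod 561 = 560. x_0 = 560 ≡ −1, so 458 is not a witness.
No listed base is a witness for 561.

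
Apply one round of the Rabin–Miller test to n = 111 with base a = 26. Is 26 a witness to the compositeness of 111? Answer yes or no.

n − 1 = 110 = 2^1 · 55, so s = 1 and d = 55.
x_0 = 26^55 mod 111 = 26.
x_0 ∉ {1, 110} and s = 1, so 26 is a Miller–Rabin witness and 111 is composite.

yes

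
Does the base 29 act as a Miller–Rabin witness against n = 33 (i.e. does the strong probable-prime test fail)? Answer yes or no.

yes

n − 1 = 32 = 2^5 · 1, so s = 5 and d = 1.
x_0 = 29^1 mod 33 = 29.
x_0 is neither 1 nor 32, so continue squaring.
x_1 = 29^2 mod 33 = 16.
x_2 = 16^2 mod 33 = 25.
x_3 = 25^2 mod 33 = 31.
x_4 = 31^2 mod 33 = 4.
Reached i = s−1 = 4 without hitting −1: 29 is a Miller–Rabin witness and 33 is composite.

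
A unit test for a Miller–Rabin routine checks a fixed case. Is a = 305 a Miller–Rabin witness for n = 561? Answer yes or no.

n − 1 = 560 = 2^4 · 35, so s = 4 and d = 35.
x_0 = 305^35 mod 561 = 560.
x_0 = 560 ≡ −1, so 305 is not a witness.

no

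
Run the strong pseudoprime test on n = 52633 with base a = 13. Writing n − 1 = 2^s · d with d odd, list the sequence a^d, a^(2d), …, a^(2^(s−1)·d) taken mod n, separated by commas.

36875, 44703, 41098

n − 1 = 52632 = 2^3 · 6579, so s = 3 and d = 6579.
x_0 = 13^6579 mod 52633 = 36875.
x_1 = 36875^2 mod 52633 = 44703.
x_2 = 44703^2 mod 52633 = 41098.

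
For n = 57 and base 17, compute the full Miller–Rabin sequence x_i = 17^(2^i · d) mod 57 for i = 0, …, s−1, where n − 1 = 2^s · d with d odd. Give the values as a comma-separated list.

n − 1 = 56 = 2^3 · 7, so s = 3 and d = 7.
x_0 = 17^7 mod 57 = 5.
x_1 = 5^2 mod 57 = 25.
x_2 = 25^2 mod 57 = 55.

5, 25, 55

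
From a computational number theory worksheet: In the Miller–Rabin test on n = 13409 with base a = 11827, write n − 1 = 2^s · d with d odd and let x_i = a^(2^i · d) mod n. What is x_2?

n − 1 = 13408 = 2^5 · 419, so s = 5 and d = 419.
x_0 = 11827^419 mod 13409 = 12172.
x_1 = 12172^2 mod 13409 = 1543.
x_2 = 1543^2 mod 13409 = 7456.

7456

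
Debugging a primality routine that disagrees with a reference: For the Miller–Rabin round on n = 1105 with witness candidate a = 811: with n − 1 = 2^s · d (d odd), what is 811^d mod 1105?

1006

n − 1 = 1104 = 2^4 · 69, so s = 4 and d = 69.
Repeated squaring mod 1105: 811^1 ≡ 811, 811^2 ≡ 246, 811^4 ≡ 846, 811^8 ≡ 781, 811^16 ≡ 1, 811^32 ≡ 1, 811^64 ≡ 1.
69 = 64 + 4 + 1, so 811^69 ≡ 1·846·811 ≡ 1006 (mod 1105).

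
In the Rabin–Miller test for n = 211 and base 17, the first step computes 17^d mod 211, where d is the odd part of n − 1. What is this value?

210

n − 1 = 210 = 2^1 · 105, so s = 1 and d = 105.
17^105 mod 211 = 210.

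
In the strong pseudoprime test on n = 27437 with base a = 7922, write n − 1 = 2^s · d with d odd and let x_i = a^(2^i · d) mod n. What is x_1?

n − 1 = 27436 = 2^2 · 6859, so s = 2 and d = 6859.
x_0 = 7922^6859 mod 27437 = 27436.
x_1 = 27436^2 mod 27437 = 1.

1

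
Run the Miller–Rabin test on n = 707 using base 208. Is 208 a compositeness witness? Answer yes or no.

yes

n − 1 = 706 = 2^1 · 353, so s = 1 and d = 353.
x_0 = 208^353 mod 707 = 115.
x_0 ∉ {1, 706} and s = 1, so 208 is a Miller–Rabin witness and 707 is composite.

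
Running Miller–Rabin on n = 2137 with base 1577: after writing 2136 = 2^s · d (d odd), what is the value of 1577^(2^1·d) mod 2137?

n − 1 = 2136 = 2^3 · 267, so s = 3 and d = 267.
x_0 = 1577^267 mod 2137 = 1508.
x_1 = 1508^2 mod 2137 = 296.

296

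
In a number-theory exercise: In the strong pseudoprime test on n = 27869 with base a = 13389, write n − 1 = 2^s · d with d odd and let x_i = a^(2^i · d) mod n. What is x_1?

n − 1 = 27868 = 2^2 · 6967, so s = 2 and d = 6967.
By repeated squaring, 13389^6967 ≡ 21280 (mod 27869).
x_0 = 21280.
x_1 = 21280^2 mod 27869 = 22888.

22888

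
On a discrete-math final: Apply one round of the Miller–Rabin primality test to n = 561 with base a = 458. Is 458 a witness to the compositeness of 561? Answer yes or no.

no

n − 1 = 560 = 2^4 · 35, so s = 4 and d = 35.
x_0 = 458^35 mod 561 = 560.
x_0 = 560 ≡ −1, so 458 is not a witness.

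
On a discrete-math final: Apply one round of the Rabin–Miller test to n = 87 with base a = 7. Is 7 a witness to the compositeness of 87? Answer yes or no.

n − 1 = 86 = 2^1 · 43, so s = 1 and d = 43.
x_0 = 7^43 mod 87 = 7.
x_0 ∉ {1, 86} and s = 1, so 7 is a Miller–Rabin witness and 87 is composite.

yes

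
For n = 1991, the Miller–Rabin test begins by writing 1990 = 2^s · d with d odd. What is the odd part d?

995

Halving: 1990 → 995; 995 is odd.
So 1990 = 2^1 · 995.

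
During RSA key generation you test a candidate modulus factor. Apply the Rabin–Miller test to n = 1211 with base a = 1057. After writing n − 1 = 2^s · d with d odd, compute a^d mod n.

1099

n − 1 = 1210 = 2^1 · 605, so s = 1 and d = 605.
By repeated squaring, 1057^605 ≡ 1099 (mod 1211).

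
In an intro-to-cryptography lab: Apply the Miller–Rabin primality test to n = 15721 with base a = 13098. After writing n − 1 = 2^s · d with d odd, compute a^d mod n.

6539

n − 1 = 15720 = 2^3 · 1965, so s = 3 and d = 1965.
Repeated squaring mod 15721: 13098^1 ≡ 13098, 13098^2 ≡ 10052, 13098^4 ≡ 3837, 13098^8 ≡ 7713, 13098^16 ≡ 2105, 13098^32 ≡ 13424, 13098^64 ≡ 9674, 13098^128 ≡ 14884, 13098^256 ≡ 8845, 13098^512 ≡ 6329, 13098^1024 ≡ 14854.
1965 = 1024 + 512 + 256 + 128 + 32 + 8 + 4 + 1, so 13098^1965 ≡ 14854·6329·8845·14884·13424·7713·3837·13098 ≡ 6539 (mod 15721).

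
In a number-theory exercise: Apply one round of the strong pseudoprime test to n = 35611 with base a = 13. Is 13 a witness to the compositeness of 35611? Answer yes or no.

n − 1 = 35610 = 2^1 · 17805, so s = 1 and d = 17805.
x_0 = 13^17805 mod 35611 = 18726.
x_0 ∉ {1, 35610} and s = 1, so 13 is a Miller–Rabin witness and 35611 is composite.

yes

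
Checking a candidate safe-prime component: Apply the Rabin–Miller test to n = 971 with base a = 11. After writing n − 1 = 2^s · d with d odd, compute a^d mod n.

970

n − 1 = 970 = 2^1 · 485, so s = 1 and d = 485.
By repeated squaring, 11^485 ≡ 970 (mod 971).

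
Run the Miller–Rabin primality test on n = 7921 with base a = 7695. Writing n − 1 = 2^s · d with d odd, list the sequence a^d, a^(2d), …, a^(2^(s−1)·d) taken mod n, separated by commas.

n − 1 = 7920 = 2^4 · 495, so s = 4 and d = 495.
x_0 = 7695^495 mod 7921 = 6445.
x_1 = 6445^2 mod 7921 = 301.
x_2 = 301^2 mod 7921 = 3470.
x_3 = 3470^2 mod 7921 = 980.

6445, 301, 3470, 980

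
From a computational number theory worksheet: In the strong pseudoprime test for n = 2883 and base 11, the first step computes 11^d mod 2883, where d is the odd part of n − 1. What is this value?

n − 1 = 2882 = 2^1 · 1441, so s = 1 and d = 1441.
11^1441 mod 2883 = 2057.

2057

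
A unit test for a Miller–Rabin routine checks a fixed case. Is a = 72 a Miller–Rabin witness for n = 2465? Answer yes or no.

n − 1 = 2464 = 2^5 · 77, so s = 5 and d = 77.
x_0 = 72^77 mod 2465 = 1177.
x_0 is neither 1 nor 2464, so continue squaring.
x_1 = 1177^2 mod 2465 = 2464.
x_1 ≡ −1, so 72 is not a witness.

no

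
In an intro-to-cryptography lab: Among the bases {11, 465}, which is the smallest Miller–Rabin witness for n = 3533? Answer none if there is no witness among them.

none

n − 1 = 3532 = 2^2 · 883, so s = 2 and d = 883.
Base 11: x_0 = 11^883 mod 3533 = 548. x_0 is neither 1 nor 3532, so continue squaring. x_1 = 548^2 mod 3533 = 3532. x_1 ≡ −1, so 11 is not a witness.
Base 465: x_0 = 465^883 mod 3533 = 548. x_0 is neither 1 nor 3532, so continue squaring. x_1 = 548^2 mod 3533 = 3532. x_1 ≡ −1, so 465 is not a witness.
No listed base is a witness for 3533.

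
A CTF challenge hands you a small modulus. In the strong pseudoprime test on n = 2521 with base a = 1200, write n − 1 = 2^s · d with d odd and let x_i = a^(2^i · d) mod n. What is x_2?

n − 1 = 2520 = 2^3 · 315, so s = 3 and d = 315.
Repeated squaring mod 2521: 1200^1 ≡ 1200, 1200^2 ≡ 509, 1200^4 ≡ 1939, 1200^8 ≡ 910, 1200^16 ≡ 1212, 1200^32 ≡ 1722, 1200^64 ≡ 588, 1200^128 ≡ 367, 1200^256 ≡ 1076.
315 = 256 + 32 + 16 + 8 + 2 + 1, so 1200^315 ≡ 1076·1722·1212·910·509·1200 ≡ 1 (mod 2521).
x_0 = 1.
x_1 = 1^2 mod 2521 = 1.
x_2 = 1^2 mod 2521 = 1.

1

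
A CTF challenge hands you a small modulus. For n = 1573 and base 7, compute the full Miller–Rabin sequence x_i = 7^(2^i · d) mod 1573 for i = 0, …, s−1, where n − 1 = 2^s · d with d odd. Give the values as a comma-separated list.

n − 1 = 1572 = 2^2 · 393, so s = 2 and d = 393.
x_0 = 7^393 mod 1573 = 970.
x_1 = 970^2 mod 1573 = 246.

970, 246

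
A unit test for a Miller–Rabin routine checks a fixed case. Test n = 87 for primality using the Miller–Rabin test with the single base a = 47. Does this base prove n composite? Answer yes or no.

n − 1 = 86 = 2^1 · 43, so s = 1 and d = 43.
Repeated squaring mod 87: 47^1 ≡ 47, 47^2 ≡ 34, 47^4 ≡ 25, 47^8 ≡ 16, 47^16 ≡ 82, 47^32 ≡ 25.
43 = 32 + 8 + 2 + 1, so 47^43 ≡ 25·16·34·47 ≡ 11 (mod 87).
x_0 = 47^43 mod 87 = 11.
x_0 ∉ {1, 86} and s = 1, so 47 is a Miller–Rabin witness and 87 is composite.

yes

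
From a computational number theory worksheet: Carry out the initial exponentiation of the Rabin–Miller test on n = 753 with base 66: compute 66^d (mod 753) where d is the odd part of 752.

n − 1 = 752 = 2^4 · 47, so s = 4 and d = 47.
66^47 mod 753 = 117.

117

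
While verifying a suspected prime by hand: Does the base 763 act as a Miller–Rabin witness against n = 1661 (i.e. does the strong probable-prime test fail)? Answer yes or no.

n − 1 = 1660 = 2^2 · 415, so s = 2 and d = 415.
x_0 = 763^415 mod 1661 = 1.
x_0 = 1, so 763 is not a witness.

no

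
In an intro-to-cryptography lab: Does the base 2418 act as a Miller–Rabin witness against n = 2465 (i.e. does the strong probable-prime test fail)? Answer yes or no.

n − 1 = 2464 = 2^5 · 77, so s = 5 and d = 77.
x_0 = 2418^77 mod 2465 = 2163.
x_0 is neither 1 nor 2464, so continue squaring.
x_1 = 2163^2 mod 2465 = 2464.
x_1 ≡ −1, so 2418 is not a witness.

no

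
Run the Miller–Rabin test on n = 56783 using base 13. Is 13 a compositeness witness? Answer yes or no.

n − 1 = 56782 = 2^1 · 28391, so s = 1 and d = 28391.
x_0 = 13^28391 mod 56783 = 1.
x_0 = 1, so 13 is not a witness.

no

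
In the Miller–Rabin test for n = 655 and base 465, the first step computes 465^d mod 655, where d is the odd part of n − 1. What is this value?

n − 1 = 654 = 2^1 · 327, so s = 1 and d = 327.
465^327 mod 655 = 580.

580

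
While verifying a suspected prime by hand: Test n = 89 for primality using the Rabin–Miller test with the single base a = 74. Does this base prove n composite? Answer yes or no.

no

n − 1 = 88 = 2^3 · 11, so s = 3 and d = 11.
x_0 = 74^11 mod 89 = 12.
x_0 is neither 1 nor 88, so continue squaring.
x_1 = 12^2 mod 89 = 55.
x_2 = 55^2 mod 89 = 88.
x_2 ≡ −1, so 74 is not a witness.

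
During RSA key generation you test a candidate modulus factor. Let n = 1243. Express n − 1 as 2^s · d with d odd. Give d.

Halving: 1242 → 621; 621 is odd.
So 1242 = 2^1 · 621.

621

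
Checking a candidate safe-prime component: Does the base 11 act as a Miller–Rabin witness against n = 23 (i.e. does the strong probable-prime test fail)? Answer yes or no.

no

n − 1 = 22 = 2^1 · 11, so s = 1 and d = 11.
x_0 = 11^11 mod 23 = 22.
x_0 = 22 ≡ −1, so 11 is not a witness.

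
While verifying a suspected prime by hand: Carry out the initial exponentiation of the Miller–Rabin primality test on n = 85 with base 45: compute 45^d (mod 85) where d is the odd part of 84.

10

n − 1 = 84 = 2^2 · 21, so s = 2 and d = 21.
45^21 mod 85 = 10.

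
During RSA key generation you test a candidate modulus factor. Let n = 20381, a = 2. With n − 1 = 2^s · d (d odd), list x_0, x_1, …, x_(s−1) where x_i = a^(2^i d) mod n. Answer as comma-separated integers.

n − 1 = 20380 = 2^2 · 5095, so s = 2 and d = 5095.
x_0 = 2^5095 mod 20381 = 13977.
x_1 = 13977^2 mod 20381 = 4644.

13977, 4644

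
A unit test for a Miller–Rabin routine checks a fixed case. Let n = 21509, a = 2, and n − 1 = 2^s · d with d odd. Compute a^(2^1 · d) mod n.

n − 1 = 21508 = 2^2 · 5377, so s = 2 and d = 5377.
x_0 = 2^5377 mod 21509 = 2772.
x_1 = 2772^2 mod 21509 = 5271.

5271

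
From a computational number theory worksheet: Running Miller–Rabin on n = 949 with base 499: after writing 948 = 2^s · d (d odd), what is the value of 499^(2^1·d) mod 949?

649

n − 1 = 948 = 2^2 · 237, so s = 2 and d = 237.
x_0 = 499^237 mod 949 = 122.
x_1 = 122^2 mod 949 = 649.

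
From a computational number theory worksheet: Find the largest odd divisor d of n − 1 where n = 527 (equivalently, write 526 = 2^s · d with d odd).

Halving: 526 → 263; 263 is odd.
So 526 = 2^1 · 263.

263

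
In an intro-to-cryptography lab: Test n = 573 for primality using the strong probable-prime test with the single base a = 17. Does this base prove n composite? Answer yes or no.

n − 1 = 572 = 2^2 · 143, so s = 2 and d = 143.
x_0 = 17^143 mod 573 = 50.
x_0 is neither 1 nor 572, so continue squaring.
x_1 = 50^2 mod 573 = 208.
Reached i = s−1 = 1 without hitting −1: 17 is a Miller–Rabin witness and 573 is composite.

yes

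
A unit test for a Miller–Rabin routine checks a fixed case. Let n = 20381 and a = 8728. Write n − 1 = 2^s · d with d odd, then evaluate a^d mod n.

10248

n − 1 = 20380 = 2^2 · 5095, so s = 2 and d = 5095.
Repeated squaring mod 20381: 8728^1 ≡ 8728, 8728^2 ≡ 14187, 8728^4 ≡ 8594, 8728^8 ≡ 16473, 8728^16 ≡ 7095, 8728^32 ≡ 18336, 8728^64 ≡ 3920, 8728^128 ≡ 19507, 8728^256 ≡ 9779, 8728^512 ≡ 1189, 8728^1024 ≡ 7432, 8728^2048 ≡ 2114, 8728^4096 ≡ 5557.
5095 = 4096 + 512 + 256 + 128 + 64 + 32 + 4 + 2 + 1, so 8728^5095 ≡ 5557·1189·9779·19507·3920·18336·8594·14187·8728 ≡ 10248 (mod 20381).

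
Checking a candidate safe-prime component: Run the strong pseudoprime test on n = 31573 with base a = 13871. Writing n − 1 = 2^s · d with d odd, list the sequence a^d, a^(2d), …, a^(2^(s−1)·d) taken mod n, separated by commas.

n − 1 = 31572 = 2^2 · 7893, so s = 2 and d = 7893.
x_0 = 13871^7893 mod 31573 = 31572.
x_1 = 31572^2 mod 31573 = 1.

31572, 1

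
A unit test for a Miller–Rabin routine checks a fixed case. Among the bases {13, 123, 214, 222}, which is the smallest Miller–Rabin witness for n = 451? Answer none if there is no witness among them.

n − 1 = 450 = 2^1 · 225, so s = 1 and d = 225.
Base 13: x_0 = 13^225 mod 451 = 208. x_0 ∉ {1, 450} and s = 1, so 13 is a Miller–Rabin witness and 451 is composite.
Base 123: x_0 = 123^225 mod 451 = 164. x_0 ∉ {1, 450} and s = 1, so 123 is a Miller–Rabin witness and 451 is composite.
Base 214: x_0 = 214^225 mod 451 = 419. x_0 ∉ {1, 450} and s = 1, so 214 is a Miller–Rabin witness and 451 is composite.
Base 222: x_0 = 222^225 mod 451 = 219. x_0 ∉ {1, 450} and s = 1, so 222 is a Miller–Rabin witness and 451 is composite.
The smallest witness among the given bases is 13.

13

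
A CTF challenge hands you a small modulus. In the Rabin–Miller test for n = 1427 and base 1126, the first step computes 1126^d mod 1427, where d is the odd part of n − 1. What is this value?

1426

n − 1 = 1426 = 2^1 · 713, so s = 1 and d = 713.
1126^713 mod 1427 = 1426.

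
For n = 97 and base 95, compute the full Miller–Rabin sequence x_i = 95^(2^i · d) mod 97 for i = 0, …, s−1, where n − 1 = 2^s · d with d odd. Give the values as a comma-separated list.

n − 1 = 96 = 2^5 · 3, so s = 5 and d = 3.
x_0 = 95^3 mod 97 = 89.
x_1 = 89^2 mod 97 = 64.
x_2 = 64^2 mod 97 = 22.
x_3 = 22^2 mod 97 = 96.
x_4 = 96^2 mod 97 = 1.

89, 64, 22, 96, 1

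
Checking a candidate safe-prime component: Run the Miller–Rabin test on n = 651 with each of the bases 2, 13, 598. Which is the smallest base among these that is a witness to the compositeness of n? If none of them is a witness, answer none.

n − 1 = 650 = 2^1 · 325, so s = 1 and d = 325.
Base 2: x_0 = 2^325 mod 651 = 590. x_0 ∉ {1, 650} and s = 1, so 2 is a Miller–Rabin witness and 651 is composite.
Base 13: x_0 = 13^325 mod 651 = 181. x_0 ∉ {1, 650} and s = 1, so 13 is a Miller–Rabin witness and 651 is composite.
Base 598: x_0 = 598^325 mod 651 = 346. x_0 ∉ {1, 650} and s = 1, so 598 is a Miller–Rabin witness and 651 is composite.
The smallest witness among the given bases is 2.

2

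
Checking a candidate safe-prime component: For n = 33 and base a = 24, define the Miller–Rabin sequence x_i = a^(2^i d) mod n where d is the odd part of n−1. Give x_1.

15

n − 1 = 32 = 2^5 · 1, so s = 5 and d = 1.
x_0 = 24^1 mod 33 = 24.
x_1 = 24^2 mod 33 = 15.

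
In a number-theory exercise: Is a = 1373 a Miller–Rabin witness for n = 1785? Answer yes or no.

n − 1 = 1784 = 2^3 · 223, so s = 3 and d = 223.
x_0 = 1373^223 mod 1785 = 1772.
x_0 is neither 1 nor 1784, so continue squaring.
x_1 = 1772^2 mod 1785 = 169.
x_2 = 169^2 mod 1785 = 1.
x_2 = 1 but x_1 ≠ ±1, a nontrivial square root of 1 — 1373 is a witness and 1785 is composite.

yes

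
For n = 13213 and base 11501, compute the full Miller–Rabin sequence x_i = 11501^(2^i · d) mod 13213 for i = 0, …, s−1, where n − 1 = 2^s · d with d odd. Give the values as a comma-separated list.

n − 1 = 13212 = 2^2 · 3303, so s = 2 and d = 3303.
x_0 = 11501^3303 mod 13213 = 12286.
x_1 = 12286^2 mod 13213 = 484.

12286, 484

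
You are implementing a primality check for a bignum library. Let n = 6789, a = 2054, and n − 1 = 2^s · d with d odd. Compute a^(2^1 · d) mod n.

n − 1 = 6788 = 2^2 · 1697, so s = 2 and d = 1697.
x_0 = 2054^1697 mod 6789 = 1397.
x_1 = 1397^2 mod 6789 = 3166.

3166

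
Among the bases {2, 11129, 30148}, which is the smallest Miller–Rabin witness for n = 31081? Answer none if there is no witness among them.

n − 1 = 31080 = 2^3 · 3885, so s = 3 and d = 3885.
Base 2: x_0 = 2^3885 mod 31081 = 26269. x_0 is neither 1 nor 31080, so continue squaring. x_1 = 26269^2 mod 31081 = 31080. x_1 ≡ −1, so 2 is not a witness.
Base 11129: x_0 = 11129^3885 mod 31081 = 1. x_0 = 1, so 11129 is not a witness.
Base 30148: x_0 = 30148^3885 mod 31081 = 26269. x_0 is neither 1 nor 31080, so continue squaring. x_1 = 26269^2 mod 31081 = 31080. x_1 ≡ −1, so 30148 is not a witness.
No listed base is a witness for 31081.

none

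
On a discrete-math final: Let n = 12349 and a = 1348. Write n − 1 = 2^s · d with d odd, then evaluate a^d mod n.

n − 1 = 12348 = 2^2 · 3087, so s = 2 and d = 3087.
Repeated squaring mod 12349: 1348^1 ≡ 1348, 1348^2 ≡ 1801, 1348^4 ≡ 8163, 1348^8 ≡ 11714, 1348^16 ≡ 8057, 1348^32 ≡ 8905, 1348^64 ≡ 6096, 1348^128 ≡ 3075, 1348^256 ≡ 8640, 1348^512 ≡ 12244, 1348^1024 ≡ 11025, 1348^2048 ≡ 11767.
3087 = 2048 + 1024 + 8 + 4 + 2 + 1, so 1348^3087 ≡ 11767·11025·11714·8163·1801·1348 ≡ 4164 (mod 12349).

4164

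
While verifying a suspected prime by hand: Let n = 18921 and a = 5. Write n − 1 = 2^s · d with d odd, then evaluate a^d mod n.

9455

n − 1 = 18920 = 2^3 · 2365, so s = 3 and d = 2365.
Repeated squaring mod 18921: 5^1 ≡ 5, 5^2 ≡ 25, 5^4 ≡ 625, 5^8 ≡ 12205, 5^16 ≡ 15913, 5^32 ≡ 3826, 5^64 ≡ 12343, 5^128 ≡ 16678, 5^256 ≡ 16984, 5^512 ≡ 5611, 5^1024 ≡ 17698, 5^2048 ≡ 970.
2365 = 2048 + 256 + 32 + 16 + 8 + 4 + 1, so 5^2365 ≡ 970·16984·3826·15913·12205·625·5 ≡ 9455 (mod 18921).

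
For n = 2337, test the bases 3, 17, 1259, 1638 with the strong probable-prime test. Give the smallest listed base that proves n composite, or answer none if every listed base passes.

3

n − 1 = 2336 = 2^5 · 73, so s = 5 and d = 73.
Base 3: x_0 = 3^73 mod 2337 = 3. x_0 is neither 1 nor 2336, so continue squaring. x_1 = 3^2 mod 2337 = 9. x_2 = 9^2 mod 2337 = 81. x_3 = 81^2 mod 2337 = 1887. x_4 = 1887^2 mod 2337 = 1518. Reached i = s−1 = 4 without hitting −1: 3 is a Miller–Rabin witness and 2337 is composite.
Base 17: x_0 = 17^73 mod 2337 = 2069. x_0 is neither 1 nor 2336, so continue squaring. x_1 = 2069^2 mod 2337 = 1714. x_2 = 1714^2 mod 2337 = 187. x_3 = 187^2 mod 2337 = 2251. x_4 = 2251^2 mod 2337 = 385. Reached i = s−1 = 4 without hitting −1: 17 is a Miller–Rabin witness and 2337 is composite.
Base 1259: x_0 = 1259^73 mod 2337 = 1202. x_0 is neither 1 nor 2336, so continue squaring. x_1 = 1202^2 mod 2337 = 538. x_2 = 538^2 mod 2337 = 1993. x_3 = 1993^2 mod 2337 = 1486. x_4 = 1486^2 mod 2337 = 2068. Reached i = s−1 = 4 without hitting −1: 1259 is a Miller–Rabin witness and 2337 is composite.
Base 1638: x_0 = 1638^73 mod 2337 = 213. x_0 is neither 1 nor 2336, so continue squaring. x_1 = 213^2 mod 2337 = 966. x_2 = 966^2 mod 2337 = 693. x_3 = 693^2 mod 2337 = 1164. x_4 = 1164^2 mod 2337 = 1773. Reached i = s−1 = 4 without hitting −1: 1638 is a Miller–Rabin witness and 2337 is composite.
The smallest witness among the given bases is 3.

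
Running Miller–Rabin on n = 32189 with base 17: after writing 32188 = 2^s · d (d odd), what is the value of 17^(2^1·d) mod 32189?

1

n − 1 = 32188 = 2^2 · 8047, so s = 2 and d = 8047.
x_0 = 17^8047 mod 32189 = 1.
x_1 = 1^2 mod 32189 = 1.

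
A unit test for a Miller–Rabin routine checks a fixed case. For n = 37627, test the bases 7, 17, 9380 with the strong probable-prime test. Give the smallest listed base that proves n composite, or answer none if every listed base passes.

n − 1 = 37626 = 2^1 · 18813, so s = 1 and d = 18813.
Base 7: x_0 = 7^18813 mod 37627 = 26510. x_0 ∉ {1, 37626} and s = 1, so 7 is a Miller–Rabin witness and 37627 is composite.
Base 17: x_0 = 17^18813 mod 37627 = 14463. x_0 ∉ {1, 37626} and s = 1, so 17 is a Miller–Rabin witness and 37627 is composite.
Base 9380: x_0 = 9380^18813 mod 37627 = 16328. x_0 ∉ {1, 37626} and s = 1, so 9380 is a Miller–Rabin witness and 37627 is composite.
The smallest witness among the given bases is 7.

7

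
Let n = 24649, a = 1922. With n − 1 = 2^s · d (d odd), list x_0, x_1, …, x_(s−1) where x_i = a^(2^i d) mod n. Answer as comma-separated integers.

5523, 12716, 23865

n − 1 = 24648 = 2^3 · 3081, so s = 3 and d = 3081.
x_0 = 1922^3081 mod 24649 = 5523.
x_1 = 5523^2 mod 24649 = 12716.
x_2 = 12716^2 mod 24649 = 23865.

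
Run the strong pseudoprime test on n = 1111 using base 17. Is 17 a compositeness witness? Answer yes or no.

n − 1 = 1110 = 2^1 · 555, so s = 1 and d = 555.
Repeated squaring mod 1111: 17^1 ≡ 17, 17^2 ≡ 289, 17^4 ≡ 196, 17^8 ≡ 642, 17^16 ≡ 1094, 17^32 ≡ 289, 17^64 ≡ 196, 17^128 ≡ 642, 17^256 ≡ 1094, 17^512 ≡ 289.
555 = 512 + 32 + 8 + 2 + 1, so 17^555 ≡ 289·289·642·289·17 ≡ 1110 (mod 1111).
x_0 = 17^555 mod 1111 = 1110.
x_0 = 1110 ≡ −1, so 17 is not a witness.

no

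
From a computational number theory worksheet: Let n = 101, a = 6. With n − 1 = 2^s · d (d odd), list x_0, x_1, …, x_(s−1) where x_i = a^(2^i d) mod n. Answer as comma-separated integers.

n − 1 = 100 = 2^2 · 25, so s = 2 and d = 25.
x_0 = 6^25 mod 101 = 100.
x_1 = 100^2 mod 101 = 1.

100, 1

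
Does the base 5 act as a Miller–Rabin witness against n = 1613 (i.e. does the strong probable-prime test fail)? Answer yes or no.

no

n − 1 = 1612 = 2^2 · 403, so s = 2 and d = 403.
x_0 = 5^403 mod 1613 = 127.
x_0 is neither 1 nor 1612, so continue squaring.
x_1 = 127^2 mod 1613 = 1612.
x_1 ≡ −1, so 5 is not a witness.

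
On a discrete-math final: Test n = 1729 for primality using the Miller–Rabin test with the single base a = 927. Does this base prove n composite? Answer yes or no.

no

n − 1 = 1728 = 2^6 · 27, so s = 6 and d = 27.
Repeated squaring mod 1729: 927^1 ≡ 927, 927^2 ≡ 16, 927^4 ≡ 256, 927^8 ≡ 1563, 927^16 ≡ 1621.
27 = 16 + 8 + 2 + 1, so 927^27 ≡ 1621·1563·16·927 ≡ 1728 (mod 1729).
x_0 = 927^27 mod 1729 = 1728.
x_0 = 1728 ≡ −1, so 927 is not a witness.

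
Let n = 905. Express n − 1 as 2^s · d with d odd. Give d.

Halving: 904 → 452 → 226 → 113; 113 is odd.
So 904 = 2^3 · 113.

113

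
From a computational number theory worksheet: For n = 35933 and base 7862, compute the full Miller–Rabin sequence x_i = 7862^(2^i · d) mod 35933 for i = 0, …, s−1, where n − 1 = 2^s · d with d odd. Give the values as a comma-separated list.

20336, 35932

n − 1 = 35932 = 2^2 · 8983, so s = 2 and d = 8983.
x_0 = 7862^8983 mod 35933 = 20336.
x_1 = 20336^2 mod 35933 = 35932.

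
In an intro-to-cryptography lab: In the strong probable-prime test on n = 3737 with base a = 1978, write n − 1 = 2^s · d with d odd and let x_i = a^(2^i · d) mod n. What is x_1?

n − 1 = 3736 = 2^3 · 467, so s = 3 and d = 467.
x_0 = 1978^467 mod 3737 = 2207.
x_1 = 2207^2 mod 3737 = 1538.

1538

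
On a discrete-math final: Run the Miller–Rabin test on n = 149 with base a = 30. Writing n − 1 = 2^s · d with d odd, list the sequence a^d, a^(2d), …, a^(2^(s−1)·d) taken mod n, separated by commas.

1, 1

n − 1 = 148 = 2^2 · 37, so s = 2 and d = 37.
x_0 = 30^37 mod 149 = 1.
x_1 = 1^2 mod 149 = 1.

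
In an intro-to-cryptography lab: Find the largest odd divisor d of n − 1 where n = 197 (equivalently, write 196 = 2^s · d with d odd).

49

Halving: 196 → 98 → 49; 49 is odd.
So 196 = 2^2 · 49.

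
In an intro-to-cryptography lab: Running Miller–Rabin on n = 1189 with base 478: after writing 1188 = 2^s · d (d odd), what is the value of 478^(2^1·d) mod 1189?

237

n − 1 = 1188 = 2^2 · 297, so s = 2 and d = 297.
x_0 = 478^297 mod 1189 = 765.
x_1 = 765^2 mod 1189 = 237.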